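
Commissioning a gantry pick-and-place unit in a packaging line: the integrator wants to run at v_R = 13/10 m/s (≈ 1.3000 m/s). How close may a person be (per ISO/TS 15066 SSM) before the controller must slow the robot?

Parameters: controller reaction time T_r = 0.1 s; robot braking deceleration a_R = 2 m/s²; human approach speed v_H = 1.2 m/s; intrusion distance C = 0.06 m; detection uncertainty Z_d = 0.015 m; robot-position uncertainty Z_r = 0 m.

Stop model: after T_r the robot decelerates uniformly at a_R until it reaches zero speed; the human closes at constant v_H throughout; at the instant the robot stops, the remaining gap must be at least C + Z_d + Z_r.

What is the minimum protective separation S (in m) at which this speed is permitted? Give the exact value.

S_min = 611/400 m = 1.5275 m

T_s = v_R/a_R = (13/10)/2 = 0.6500 s
robot in T_r: 1.3000·0.1000 = 0.1300 m
robot covers 1.3000·0.6500 − ½·2.0000·0.6500² = 0.4225 m while stopping
human over T_r+T_s: 1.2000·(0.1000+0.6500) = 0.9000 m
C+Z_d+Z_r = 0.0600+0.0150+0.0000 = 0.0750 m
S_min ≈ 0.1300+0.4225+0.9000+0.0750  ⇒  S_min = 611/400 m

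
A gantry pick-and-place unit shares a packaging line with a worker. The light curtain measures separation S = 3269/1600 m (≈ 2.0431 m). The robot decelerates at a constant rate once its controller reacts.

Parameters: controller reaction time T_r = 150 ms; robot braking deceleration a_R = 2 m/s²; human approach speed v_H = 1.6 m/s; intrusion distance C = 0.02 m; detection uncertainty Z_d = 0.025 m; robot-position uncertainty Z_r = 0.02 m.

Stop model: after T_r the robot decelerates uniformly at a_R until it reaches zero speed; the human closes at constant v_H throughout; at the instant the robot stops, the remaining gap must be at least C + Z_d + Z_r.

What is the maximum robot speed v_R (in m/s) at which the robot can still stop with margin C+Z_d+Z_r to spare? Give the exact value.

v_R_max = 27/20 m/s = 1.3500 m/s

quadratic (1/4)·v² + (19/20)·v + (-2781/1600) = 0
  disc = (19/20)² − 4·(1/4)·(-2781/1600) = 169/64 ; √disc = 13/8
  v_R = (−(19/20) + 13/8) / (2·(1/4)) = 27/20 m/s
check:
stop time T_s = (27/20)/2 = 0.6750 s
reaction-phase robot travel = 1.3500·0.1500 = 0.2025 m
robot covers 1.3500·0.6750 − ½·2.0000·0.6750² = 0.4556 m while stopping
human over T_r+T_s: 1.6000·(0.1500+0.6750) = 1.3200 m
C+Z_d+Z_r = 0.0200+0.0250+0.0200 = 0.0650 m
sum ≈ 0.2025+0.4556+1.3200+0.0650 ≈ 2.0431 m = S ✓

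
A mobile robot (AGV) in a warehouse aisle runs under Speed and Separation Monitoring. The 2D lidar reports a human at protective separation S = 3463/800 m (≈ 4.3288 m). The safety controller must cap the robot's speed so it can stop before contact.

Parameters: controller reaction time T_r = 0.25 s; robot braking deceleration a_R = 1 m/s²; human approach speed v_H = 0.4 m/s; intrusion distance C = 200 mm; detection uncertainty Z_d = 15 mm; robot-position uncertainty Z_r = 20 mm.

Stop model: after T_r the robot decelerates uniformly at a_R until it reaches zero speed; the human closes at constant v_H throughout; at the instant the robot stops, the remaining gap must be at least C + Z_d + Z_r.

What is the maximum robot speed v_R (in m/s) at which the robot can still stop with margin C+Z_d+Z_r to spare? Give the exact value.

v_R_max = 9/4 m/s = 2.2500 m/s

at the boundary: (1/2)·v² + (13/20)·v + (-639/160) = 0
  disc = (13/20)² − 4·(1/2)·(-639/160) = 841/100 ; √disc = 29/10
  v_R = (−(13/20) + 29/10) / (2·(1/2)) = 9/4 m/s
check:
braking lasts T_s = (9/4)/1 = 2.2500 s
reaction-phase robot travel = 2.2500·0.2500 = 0.5625 m
robot covers 2.2500·2.2500 − ½·1.0000·2.2500² = 2.5312 m while stopping
person approaches 0.4000·(0.2500+2.2500) = 1.0000 m
residual clearance needed = 0.2000+0.0150+0.0200 = 0.2350 m
sum ≈ 0.5625+2.5312+1.0000+0.2350 ≈ 4.3288 m = S ✓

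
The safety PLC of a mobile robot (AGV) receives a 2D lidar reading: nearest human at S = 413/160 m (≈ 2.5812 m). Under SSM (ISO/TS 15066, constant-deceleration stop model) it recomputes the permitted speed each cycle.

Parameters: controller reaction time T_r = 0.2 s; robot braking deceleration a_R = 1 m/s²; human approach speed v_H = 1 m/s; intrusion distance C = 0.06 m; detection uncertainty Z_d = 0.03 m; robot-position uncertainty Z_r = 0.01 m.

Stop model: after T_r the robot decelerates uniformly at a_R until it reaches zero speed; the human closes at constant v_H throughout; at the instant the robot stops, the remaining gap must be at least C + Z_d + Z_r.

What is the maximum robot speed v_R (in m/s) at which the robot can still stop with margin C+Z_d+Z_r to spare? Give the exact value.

at the boundary: (1/2)·v² + (6/5)·v + (-73/32) = 0
  disc = (6/5)² − 4·(1/2)·(-73/32) = 2401/400 ; √disc = 49/20
  v_R = (−(6/5) + 49/20) / (2·(1/2)) = 5/4 m/s
check:
braking lasts T_s = (5/4)/1 = 1.2500 s
robot in T_r: 1.2500·0.2000 = 0.2500 m
robot under decel: 1.2500²/(2·1.0000) = 0.7812 m
human over T_r+T_s: 1.0000·(0.2000+1.2500) = 1.4500 m
C+Z_d+Z_r = 0.0600+0.0300+0.0100 = 0.1000 m
sum ≈ 0.2500+0.7812+1.4500+0.1000 ≈ 2.5812 m = S ✓

v_R_max = 5/4 m/s = 1.2500 m/s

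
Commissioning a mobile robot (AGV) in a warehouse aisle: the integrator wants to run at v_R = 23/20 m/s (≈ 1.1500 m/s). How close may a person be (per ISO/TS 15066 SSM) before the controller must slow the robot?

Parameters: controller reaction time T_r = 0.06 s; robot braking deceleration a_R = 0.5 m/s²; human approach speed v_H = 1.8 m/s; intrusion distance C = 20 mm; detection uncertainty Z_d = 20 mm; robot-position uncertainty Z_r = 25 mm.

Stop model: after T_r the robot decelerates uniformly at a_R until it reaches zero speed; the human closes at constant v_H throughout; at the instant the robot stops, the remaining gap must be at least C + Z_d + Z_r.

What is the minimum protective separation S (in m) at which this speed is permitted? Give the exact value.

S_min = 11409/2000 m = 5.7045 m

T_s = v_R/a_R = (23/20)/(1/2) = 2.3000 s
robot covers v_R·T_r = 1.1500·0.0600 = 0.0690 m before braking
braking distance = 1.1500²/(2·0.5000) = 1.3225 m
person approaches 1.8000·(0.0600+2.3000) = 4.2480 m
C+Z_d+Z_r = 0.0200+0.0200+0.0250 = 0.0650 m
S_min ≈ 0.0690+1.3225+4.2480+0.0650  ⇒  S_min = 11409/2000 m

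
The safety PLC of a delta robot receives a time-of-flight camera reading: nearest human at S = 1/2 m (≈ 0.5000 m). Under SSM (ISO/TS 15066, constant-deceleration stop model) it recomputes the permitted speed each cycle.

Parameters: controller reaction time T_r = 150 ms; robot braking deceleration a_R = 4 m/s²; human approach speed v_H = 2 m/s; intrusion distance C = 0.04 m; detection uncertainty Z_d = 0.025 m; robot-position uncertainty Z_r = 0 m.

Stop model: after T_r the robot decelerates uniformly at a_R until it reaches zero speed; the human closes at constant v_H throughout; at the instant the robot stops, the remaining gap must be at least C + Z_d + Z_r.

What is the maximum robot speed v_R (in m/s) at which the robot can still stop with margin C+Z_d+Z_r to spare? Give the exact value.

at the boundary: (1/8)·v² + (13/20)·v + (-27/200) = 0
  disc = (13/20)² − 4·(1/8)·(-27/200) = 49/100 ; √disc = 7/10
  v_R = (−(13/20) + 7/10) / (2·(1/8)) = 1/5 m/s
check:
T_s = v_R/a_R = (1/5)/4 = 0.0500 s
robot covers v_R·T_r = 0.2000·0.1500 = 0.0300 m before braking
robot under decel: 0.2000²/(2·4.0000) = 0.0050 m
person approaches 2.0000·(0.1500+0.0500) = 0.4000 m
C+Z_d+Z_r = 0.0400+0.0250+0.0000 = 0.0650 m
sum ≈ 0.0300+0.0050+0.4000+0.0650 ≈ 0.5000 m = S ✓

v_R_max = 1/5 m/s = 0.2000 m/s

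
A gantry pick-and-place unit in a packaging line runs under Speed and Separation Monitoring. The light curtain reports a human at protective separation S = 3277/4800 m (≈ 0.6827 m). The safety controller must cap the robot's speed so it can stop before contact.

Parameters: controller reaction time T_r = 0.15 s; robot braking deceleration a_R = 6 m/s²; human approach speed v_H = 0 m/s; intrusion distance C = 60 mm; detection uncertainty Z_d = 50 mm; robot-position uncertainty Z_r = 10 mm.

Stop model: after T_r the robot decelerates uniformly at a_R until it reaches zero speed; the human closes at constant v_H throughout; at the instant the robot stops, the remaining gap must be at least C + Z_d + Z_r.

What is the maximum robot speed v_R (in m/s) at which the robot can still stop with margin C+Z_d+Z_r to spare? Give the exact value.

at the boundary: (1/12)·v² + (3/20)·v + (-2701/4800) = 0
  disc = (3/20)² − 4·(1/12)·(-2701/4800) = 121/576 ; √disc = 11/24
  v_R = (−(3/20) + 11/24) / (2·(1/12)) = 37/20 m/s
check:
T_s = v_R/a_R = (37/20)/6 = 0.3083 s
reaction-phase robot travel = 1.8500·0.1500 = 0.2775 m
robot covers 1.8500·0.3083 − ½·6.0000·0.3083² = 0.2852 m while stopping
human over T_r+T_s: 0.0000·(0.1500+0.3083) = 0.0000 m
margins: 0.0600+0.0500+0.0100 = 0.1200 m
sum ≈ 0.2775+0.2852+0.0000+0.1200 ≈ 0.6827 m = S ✓

v_R_max = 37/20 m/s = 1.8500 m/s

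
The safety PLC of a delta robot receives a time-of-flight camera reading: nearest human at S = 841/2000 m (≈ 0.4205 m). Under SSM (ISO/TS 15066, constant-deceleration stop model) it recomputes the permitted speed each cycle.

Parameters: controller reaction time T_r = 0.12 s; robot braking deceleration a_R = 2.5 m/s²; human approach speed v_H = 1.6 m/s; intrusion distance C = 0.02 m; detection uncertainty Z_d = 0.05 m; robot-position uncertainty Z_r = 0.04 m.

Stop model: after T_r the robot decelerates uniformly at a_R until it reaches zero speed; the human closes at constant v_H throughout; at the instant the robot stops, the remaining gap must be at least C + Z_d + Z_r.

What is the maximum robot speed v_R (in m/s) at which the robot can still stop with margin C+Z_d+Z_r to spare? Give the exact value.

v_R_max = 3/20 m/s = 0.1500 m/s

collect terms ⇒ (1/5)·v_R² + (19/25)·v_R + (-237/2000) = 0
  disc = (19/25)² − 4·(1/5)·(-237/2000) = 1681/2500 ; √disc = 41/50
  v_R = (−(19/25) + 41/50) / (2·(1/5)) = 3/20 m/s
check:
T_s = v_R/a_R = (3/20)/(5/2) = 0.0600 s
robot in T_r: 0.1500·0.1200 = 0.0180 m
robot covers 0.1500·0.0600 − ½·2.5000·0.0600² = 0.0045 m while stopping
person approaches 1.6000·(0.1200+0.0600) = 0.2880 m
residual clearance needed = 0.0200+0.0500+0.0400 = 0.1100 m
sum ≈ 0.0180+0.0045+0.2880+0.1100 ≈ 0.4205 m = S ✓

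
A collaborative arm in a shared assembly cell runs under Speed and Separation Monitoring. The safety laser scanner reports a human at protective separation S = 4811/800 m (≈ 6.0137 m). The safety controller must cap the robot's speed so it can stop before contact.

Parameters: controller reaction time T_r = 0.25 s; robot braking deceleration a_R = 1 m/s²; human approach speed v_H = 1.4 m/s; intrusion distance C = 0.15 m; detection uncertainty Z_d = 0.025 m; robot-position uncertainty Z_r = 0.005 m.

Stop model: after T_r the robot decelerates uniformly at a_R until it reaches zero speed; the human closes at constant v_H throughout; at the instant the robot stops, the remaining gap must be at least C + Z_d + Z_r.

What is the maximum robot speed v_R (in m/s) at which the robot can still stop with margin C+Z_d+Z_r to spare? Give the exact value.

v_R_max = 41/20 m/s = 2.0500 m/s

collect terms ⇒ (1/2)·v_R² + (33/20)·v_R + (-4387/800) = 0
  disc = (33/20)² − 4·(1/2)·(-4387/800) = 1369/100 ; √disc = 37/10
  v_R = (−(33/20) + 37/10) / (2·(1/2)) = 41/20 m/s
check:
stop time T_s = (41/20)/1 = 2.0500 s
robot in T_r: 2.0500·0.2500 = 0.5125 m
robot covers 2.0500·2.0500 − ½·1.0000·2.0500² = 2.1012 m while stopping
human over T_r+T_s: 1.4000·(0.2500+2.0500) = 3.2200 m
C+Z_d+Z_r = 0.1500+0.0250+0.0050 = 0.1800 m
sum ≈ 0.5125+2.1012+3.2200+0.1800 ≈ 6.0137 m = S ✓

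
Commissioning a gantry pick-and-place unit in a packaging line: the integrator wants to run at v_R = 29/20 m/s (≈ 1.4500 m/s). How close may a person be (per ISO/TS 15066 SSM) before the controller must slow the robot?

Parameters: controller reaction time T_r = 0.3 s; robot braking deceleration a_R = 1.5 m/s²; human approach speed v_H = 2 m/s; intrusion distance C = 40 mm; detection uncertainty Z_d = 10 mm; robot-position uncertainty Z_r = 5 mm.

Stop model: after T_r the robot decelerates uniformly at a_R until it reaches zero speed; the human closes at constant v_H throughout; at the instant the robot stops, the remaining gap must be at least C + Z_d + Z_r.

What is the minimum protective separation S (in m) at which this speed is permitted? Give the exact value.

S_min = 4469/1200 m = 3.7242 m

T_s = v_R/a_R = (29/20)/(3/2) = 0.9667 s
robot covers v_R·T_r = 1.4500·0.3000 = 0.4350 m before braking
braking distance = 1.4500²/(2·1.5000) = 0.7008 m
human over T_r+T_s: 2.0000·(0.3000+0.9667) = 2.5333 m
residual clearance needed = 0.0400+0.0100+0.0050 = 0.0550 m
S_min ≈ 0.4350+0.7008+2.5333+0.0550  ⇒  S_min = 4469/1200 m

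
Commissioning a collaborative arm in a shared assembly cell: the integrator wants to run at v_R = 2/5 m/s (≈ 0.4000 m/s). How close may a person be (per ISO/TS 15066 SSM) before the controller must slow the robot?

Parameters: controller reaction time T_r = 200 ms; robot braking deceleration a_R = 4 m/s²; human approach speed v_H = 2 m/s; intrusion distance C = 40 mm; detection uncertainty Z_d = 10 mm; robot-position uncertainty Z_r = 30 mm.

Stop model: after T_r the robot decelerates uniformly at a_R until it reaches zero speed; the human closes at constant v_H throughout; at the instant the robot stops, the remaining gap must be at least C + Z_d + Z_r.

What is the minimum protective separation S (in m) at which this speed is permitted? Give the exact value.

braking lasts T_s = (2/5)/4 = 0.1000 s
robot in T_r: 0.4000·0.2000 = 0.0800 m
braking distance = 0.4000²/(2·4.0000) = 0.0200 m
human over T_r+T_s: 2.0000·(0.2000+0.1000) = 0.6000 m
residual clearance needed = 0.0400+0.0100+0.0300 = 0.0800 m
S_min ≈ 0.0800+0.0200+0.6000+0.0800  ⇒  S_min = 39/50 m

S_min = 39/50 m = 0.7800 m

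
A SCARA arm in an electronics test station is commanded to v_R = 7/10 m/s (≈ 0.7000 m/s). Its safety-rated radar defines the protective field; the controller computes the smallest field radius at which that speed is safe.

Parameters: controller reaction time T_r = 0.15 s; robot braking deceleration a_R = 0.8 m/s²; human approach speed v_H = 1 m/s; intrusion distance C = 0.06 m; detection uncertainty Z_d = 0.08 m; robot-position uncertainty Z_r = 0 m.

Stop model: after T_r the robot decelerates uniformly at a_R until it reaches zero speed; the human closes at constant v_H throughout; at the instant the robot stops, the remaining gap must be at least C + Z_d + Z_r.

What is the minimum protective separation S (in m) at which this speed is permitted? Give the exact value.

S_min = 1261/800 m = 1.5762 m

T_s = v_R/a_R = (7/10)/(4/5) = 0.8750 s
robot covers v_R·T_r = 0.7000·0.1500 = 0.1050 m before braking
robot under decel: 0.7000²/(2·0.8000) = 0.3063 m
human closes 1.0000·1.0250 = 1.0250 m
residual clearance needed = 0.0600+0.0800+0.0000 = 0.1400 m
S_min ≈ 0.1050+0.3063+1.0250+0.1400  ⇒  S_min = 1261/800 m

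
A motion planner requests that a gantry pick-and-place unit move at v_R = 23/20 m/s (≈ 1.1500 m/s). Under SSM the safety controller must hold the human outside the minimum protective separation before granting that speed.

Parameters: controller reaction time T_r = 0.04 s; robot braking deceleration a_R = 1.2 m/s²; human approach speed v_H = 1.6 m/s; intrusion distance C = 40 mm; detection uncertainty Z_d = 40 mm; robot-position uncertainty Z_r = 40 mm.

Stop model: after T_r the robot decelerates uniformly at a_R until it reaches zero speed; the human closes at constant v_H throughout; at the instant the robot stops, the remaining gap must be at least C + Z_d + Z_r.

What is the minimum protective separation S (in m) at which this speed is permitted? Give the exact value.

stop time T_s = (23/20)/(6/5) = 0.9583 s
robot in T_r: 1.1500·0.0400 = 0.0460 m
braking distance = 1.1500²/(2·1.2000) = 0.5510 m
human closes 1.6000·0.9983 = 1.5973 m
C+Z_d+Z_r = 0.0400+0.0400+0.0400 = 0.1200 m
S_min ≈ 0.0460+0.5510+1.5973+0.1200  ⇒  S_min = 3703/1600 m

S_min = 3703/1600 m = 2.3144 m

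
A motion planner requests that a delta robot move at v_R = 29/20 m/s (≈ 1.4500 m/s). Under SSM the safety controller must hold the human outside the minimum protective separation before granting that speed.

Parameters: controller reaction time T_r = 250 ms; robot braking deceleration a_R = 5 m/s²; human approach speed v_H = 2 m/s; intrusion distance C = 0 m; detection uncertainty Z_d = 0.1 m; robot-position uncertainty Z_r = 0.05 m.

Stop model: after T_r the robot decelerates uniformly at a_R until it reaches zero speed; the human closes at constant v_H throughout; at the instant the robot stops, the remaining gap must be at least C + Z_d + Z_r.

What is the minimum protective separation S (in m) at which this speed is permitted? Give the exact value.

S_min = 7211/4000 m = 1.8028 m

stop time T_s = (29/20)/5 = 0.2900 s
robot covers v_R·T_r = 1.4500·0.2500 = 0.3625 m before braking
braking distance = 1.4500²/(2·5.0000) = 0.2102 m
person approaches 2.0000·(0.2500+0.2900) = 1.0800 m
margins: 0.0000+0.1000+0.0500 = 0.1500 m
S_min ≈ 0.3625+0.2102+1.0800+0.1500  ⇒  S_min = 7211/4000 m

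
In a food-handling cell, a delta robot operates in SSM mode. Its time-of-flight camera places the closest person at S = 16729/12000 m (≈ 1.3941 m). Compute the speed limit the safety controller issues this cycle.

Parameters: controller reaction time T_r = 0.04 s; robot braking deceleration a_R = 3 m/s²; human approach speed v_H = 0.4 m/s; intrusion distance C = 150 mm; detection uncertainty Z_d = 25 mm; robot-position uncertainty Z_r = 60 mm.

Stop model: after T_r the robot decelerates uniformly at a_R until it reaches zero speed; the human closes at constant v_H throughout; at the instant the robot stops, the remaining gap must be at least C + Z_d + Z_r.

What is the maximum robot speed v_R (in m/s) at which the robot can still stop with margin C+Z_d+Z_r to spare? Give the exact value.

at the boundary: (1/6)·v² + (13/75)·v + (-13717/12000) = 0
  disc = (13/75)² − 4·(1/6)·(-13717/12000) = 7921/10000 ; √disc = 89/100
  v_R = (−(13/75) + 89/100) / (2·(1/6)) = 43/20 m/s
check:
T_s = v_R/a_R = (43/20)/3 = 0.7167 s
robot covers v_R·T_r = 2.1500·0.0400 = 0.0860 m before braking
robot covers 2.1500·0.7167 − ½·3.0000·0.7167² = 0.7704 m while stopping
human closes 0.4000·0.7567 = 0.3027 m
C+Z_d+Z_r = 0.1500+0.0250+0.0600 = 0.2350 m
sum ≈ 0.0860+0.7704+0.3027+0.2350 ≈ 1.3941 m = S ✓

v_R_max = 43/20 m/s = 2.1500 m/s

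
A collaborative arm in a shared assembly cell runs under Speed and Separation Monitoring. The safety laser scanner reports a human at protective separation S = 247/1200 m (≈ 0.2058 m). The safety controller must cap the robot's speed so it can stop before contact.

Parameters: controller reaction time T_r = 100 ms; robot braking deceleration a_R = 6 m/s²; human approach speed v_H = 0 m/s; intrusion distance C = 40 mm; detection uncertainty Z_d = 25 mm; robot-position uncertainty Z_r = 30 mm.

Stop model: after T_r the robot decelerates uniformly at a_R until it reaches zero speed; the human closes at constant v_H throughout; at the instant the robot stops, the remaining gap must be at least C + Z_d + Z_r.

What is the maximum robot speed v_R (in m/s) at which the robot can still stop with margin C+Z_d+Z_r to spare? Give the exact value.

at the boundary: (1/12)·v² + (1/10)·v + (-133/1200) = 0
  disc = (1/10)² − 4·(1/12)·(-133/1200) = 169/3600 ; √disc = 13/60
  v_R = (−(1/10) + 13/60) / (2·(1/12)) = 7/10 m/s
check:
T_s = v_R/a_R = (7/10)/6 = 0.1167 s
robot in T_r: 0.7000·0.1000 = 0.0700 m
robot under decel: 0.7000²/(2·6.0000) = 0.0408 m
person approaches 0.0000·(0.1000+0.1167) = 0.0000 m
residual clearance needed = 0.0400+0.0250+0.0300 = 0.0950 m
sum ≈ 0.0700+0.0408+0.0000+0.0950 ≈ 0.2058 m = S ✓

v_R_max = 7/10 m/s = 0.7000 m/s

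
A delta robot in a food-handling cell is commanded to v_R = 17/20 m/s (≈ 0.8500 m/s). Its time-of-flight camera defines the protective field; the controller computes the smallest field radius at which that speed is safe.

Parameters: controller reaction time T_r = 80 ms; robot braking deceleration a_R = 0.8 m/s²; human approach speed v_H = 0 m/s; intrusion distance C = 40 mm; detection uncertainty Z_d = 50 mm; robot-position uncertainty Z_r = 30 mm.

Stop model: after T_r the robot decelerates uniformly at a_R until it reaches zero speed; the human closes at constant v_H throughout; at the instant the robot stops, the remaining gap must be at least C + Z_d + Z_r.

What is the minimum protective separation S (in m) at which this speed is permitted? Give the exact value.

T_s = v_R/a_R = (17/20)/(4/5) = 1.0625 s
reaction-phase robot travel = 0.8500·0.0800 = 0.0680 m
robot covers 0.8500·1.0625 − ½·0.8000·1.0625² = 0.4516 m while stopping
human over T_r+T_s: 0.0000·(0.0800+1.0625) = 0.0000 m
residual clearance needed = 0.0400+0.0500+0.0300 = 0.1200 m
S_min ≈ 0.0680+0.4516+0.0000+0.1200  ⇒  S_min = 10233/16000 m

S_min = 10233/16000 m = 0.6396 m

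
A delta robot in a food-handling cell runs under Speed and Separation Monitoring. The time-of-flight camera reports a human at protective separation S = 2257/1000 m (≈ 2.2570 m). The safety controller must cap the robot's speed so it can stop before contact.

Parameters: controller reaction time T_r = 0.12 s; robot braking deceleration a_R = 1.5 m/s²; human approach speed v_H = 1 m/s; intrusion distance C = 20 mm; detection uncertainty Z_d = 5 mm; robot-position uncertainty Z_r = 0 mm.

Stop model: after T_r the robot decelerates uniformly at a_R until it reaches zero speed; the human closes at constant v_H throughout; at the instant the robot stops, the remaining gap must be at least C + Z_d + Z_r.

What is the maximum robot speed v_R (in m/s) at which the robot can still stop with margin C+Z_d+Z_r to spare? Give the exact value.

collect terms ⇒ (1/3)·v_R² + (59/75)·v_R + (-264/125) = 0
  disc = (59/75)² − 4·(1/3)·(-264/125) = 19321/5625 ; √disc = 139/75
  v_R = (−(59/75) + 139/75) / (2·(1/3)) = 8/5 m/s
check:
stop time T_s = (8/5)/(3/2) = 1.0667 s
reaction-phase robot travel = 1.6000·0.1200 = 0.1920 m
robot under decel: 1.6000²/(2·1.5000) = 0.8533 m
human closes 1.0000·1.1867 = 1.1867 m
residual clearance needed = 0.0200+0.0050+0.0000 = 0.0250 m
sum ≈ 0.1920+0.8533+1.1867+0.0250 ≈ 2.2570 m = S ✓

v_R_max = 8/5 m/s = 1.6000 m/s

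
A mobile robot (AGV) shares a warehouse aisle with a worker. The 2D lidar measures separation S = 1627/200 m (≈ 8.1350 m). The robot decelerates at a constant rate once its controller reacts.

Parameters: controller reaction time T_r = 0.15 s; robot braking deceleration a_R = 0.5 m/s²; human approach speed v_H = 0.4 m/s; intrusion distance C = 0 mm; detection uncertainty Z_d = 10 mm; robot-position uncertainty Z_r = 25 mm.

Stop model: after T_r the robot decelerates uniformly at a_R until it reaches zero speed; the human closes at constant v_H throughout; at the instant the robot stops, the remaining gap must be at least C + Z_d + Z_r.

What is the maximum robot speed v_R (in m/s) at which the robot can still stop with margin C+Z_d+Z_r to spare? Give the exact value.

quadratic (1)·v² + (19/20)·v + (-201/25) = 0
  disc = (19/20)² − 4·(1)·(-201/25) = 529/16 ; √disc = 23/4
  v_R = (−(19/20) + 23/4) / (2·(1)) = 12/5 m/s
check:
T_s = v_R/a_R = (12/5)/(1/2) = 4.8000 s
robot covers v_R·T_r = 2.4000·0.1500 = 0.3600 m before braking
robot covers 2.4000·4.8000 − ½·0.5000·4.8000² = 5.7600 m while stopping
human closes 0.4000·4.9500 = 1.9800 m
residual clearance needed = 0.0000+0.0100+0.0250 = 0.0350 m
sum ≈ 0.3600+5.7600+1.9800+0.0350 ≈ 8.1350 m = S ✓

v_R_max = 12/5 m/s = 2.4000 m/s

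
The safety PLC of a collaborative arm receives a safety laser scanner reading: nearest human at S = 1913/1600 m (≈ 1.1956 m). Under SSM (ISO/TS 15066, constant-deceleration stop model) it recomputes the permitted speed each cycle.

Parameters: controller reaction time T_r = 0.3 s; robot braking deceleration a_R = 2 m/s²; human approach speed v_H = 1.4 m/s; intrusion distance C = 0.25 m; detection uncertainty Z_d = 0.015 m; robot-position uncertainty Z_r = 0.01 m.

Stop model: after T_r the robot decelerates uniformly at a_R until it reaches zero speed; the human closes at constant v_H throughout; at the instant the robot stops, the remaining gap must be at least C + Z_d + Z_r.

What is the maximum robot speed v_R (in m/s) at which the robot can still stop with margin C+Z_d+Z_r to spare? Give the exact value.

v_R_max = 9/20 m/s = 0.4500 m/s

quadratic (1/4)·v² + (1)·v + (-801/1600) = 0
  disc = (1)² − 4·(1/4)·(-801/1600) = 2401/1600 ; √disc = 49/40
  v_R = (−(1) + 49/40) / (2·(1/4)) = 9/20 m/s
check:
stop time T_s = (9/20)/2 = 0.2250 s
robot in T_r: 0.4500·0.3000 = 0.1350 m
robot under decel: 0.4500²/(2·2.0000) = 0.0506 m
person approaches 1.4000·(0.3000+0.2250) = 0.7350 m
C+Z_d+Z_r = 0.2500+0.0150+0.0100 = 0.2750 m
sum ≈ 0.1350+0.0506+0.7350+0.2750 ≈ 1.1956 m = S ✓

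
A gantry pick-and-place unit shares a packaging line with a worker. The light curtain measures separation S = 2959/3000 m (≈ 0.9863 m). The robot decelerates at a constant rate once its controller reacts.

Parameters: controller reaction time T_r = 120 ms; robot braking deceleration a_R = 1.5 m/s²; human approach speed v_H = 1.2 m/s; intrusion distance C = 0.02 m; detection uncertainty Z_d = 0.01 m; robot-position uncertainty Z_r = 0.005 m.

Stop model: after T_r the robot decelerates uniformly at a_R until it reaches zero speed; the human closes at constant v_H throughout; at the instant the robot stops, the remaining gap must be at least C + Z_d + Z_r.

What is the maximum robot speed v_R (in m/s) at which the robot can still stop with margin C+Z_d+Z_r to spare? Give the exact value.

v_R_max = 7/10 m/s = 0.7000 m/s

quadratic (1/3)·v² + (23/25)·v + (-1211/1500) = 0
  disc = (23/25)² − 4·(1/3)·(-1211/1500) = 10816/5625 ; √disc = 104/75
  v_R = (−(23/25) + 104/75) / (2·(1/3)) = 7/10 m/s
check:
braking lasts T_s = (7/10)/(3/2) = 0.4667 s
robot covers v_R·T_r = 0.7000·0.1200 = 0.0840 m before braking
braking distance = 0.7000²/(2·1.5000) = 0.1633 m
person approaches 1.2000·(0.1200+0.4667) = 0.7040 m
residual clearance needed = 0.0200+0.0100+0.0050 = 0.0350 m
sum ≈ 0.0840+0.1633+0.7040+0.0350 ≈ 0.9863 m = S ✓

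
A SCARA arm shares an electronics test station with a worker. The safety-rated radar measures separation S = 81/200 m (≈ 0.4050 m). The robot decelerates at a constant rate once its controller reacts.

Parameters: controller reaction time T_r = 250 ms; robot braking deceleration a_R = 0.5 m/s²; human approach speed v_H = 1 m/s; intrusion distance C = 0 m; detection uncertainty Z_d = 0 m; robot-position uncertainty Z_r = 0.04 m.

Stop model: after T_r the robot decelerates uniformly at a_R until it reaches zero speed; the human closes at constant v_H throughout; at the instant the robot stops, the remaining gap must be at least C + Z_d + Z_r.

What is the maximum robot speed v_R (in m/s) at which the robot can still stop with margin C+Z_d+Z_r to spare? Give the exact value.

collect terms ⇒ (1)·v_R² + (9/4)·v_R + (-23/200) = 0
  disc = (9/4)² − 4·(1)·(-23/200) = 2209/400 ; √disc = 47/20
  v_R = (−(9/4) + 47/20) / (2·(1)) = 1/20 m/s
check:
braking lasts T_s = (1/20)/(1/2) = 0.1000 s
robot covers v_R·T_r = 0.0500·0.2500 = 0.0125 m before braking
robot covers 0.0500·0.1000 − ½·0.5000·0.1000² = 0.0025 m while stopping
human over T_r+T_s: 1.0000·(0.2500+0.1000) = 0.3500 m
C+Z_d+Z_r = 0.0000+0.0000+0.0400 = 0.0400 m
sum ≈ 0.0125+0.0025+0.3500+0.0400 ≈ 0.4050 m = S ✓

v_R_max = 1/20 m/s = 0.0500 m/s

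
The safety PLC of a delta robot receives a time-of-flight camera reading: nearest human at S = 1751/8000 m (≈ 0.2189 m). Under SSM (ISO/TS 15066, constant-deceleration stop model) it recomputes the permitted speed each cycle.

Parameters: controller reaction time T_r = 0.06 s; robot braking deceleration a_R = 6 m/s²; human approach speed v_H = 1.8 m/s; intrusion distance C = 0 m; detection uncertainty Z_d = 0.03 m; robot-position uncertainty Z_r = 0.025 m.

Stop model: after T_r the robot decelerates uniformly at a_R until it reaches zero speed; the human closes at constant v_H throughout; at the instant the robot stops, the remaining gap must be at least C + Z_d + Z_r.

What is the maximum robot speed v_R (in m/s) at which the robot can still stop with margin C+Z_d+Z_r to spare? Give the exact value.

collect terms ⇒ (1/12)·v_R² + (9/25)·v_R + (-447/8000) = 0
  disc = (9/25)² − 4·(1/12)·(-447/8000) = 5929/40000 ; √disc = 77/200
  v_R = (−(9/25) + 77/200) / (2·(1/12)) = 3/20 m/s
check:
T_s = v_R/a_R = (3/20)/6 = 0.0250 s
reaction-phase robot travel = 0.1500·0.0600 = 0.0090 m
robot covers 0.1500·0.0250 − ½·6.0000·0.0250² = 0.0019 m while stopping
person approaches 1.8000·(0.0600+0.0250) = 0.1530 m
C+Z_d+Z_r = 0.0000+0.0300+0.0250 = 0.0550 m
sum ≈ 0.0090+0.0019+0.1530+0.0550 ≈ 0.2189 m = S ✓

v_R_max = 3/20 m/s = 0.1500 m/s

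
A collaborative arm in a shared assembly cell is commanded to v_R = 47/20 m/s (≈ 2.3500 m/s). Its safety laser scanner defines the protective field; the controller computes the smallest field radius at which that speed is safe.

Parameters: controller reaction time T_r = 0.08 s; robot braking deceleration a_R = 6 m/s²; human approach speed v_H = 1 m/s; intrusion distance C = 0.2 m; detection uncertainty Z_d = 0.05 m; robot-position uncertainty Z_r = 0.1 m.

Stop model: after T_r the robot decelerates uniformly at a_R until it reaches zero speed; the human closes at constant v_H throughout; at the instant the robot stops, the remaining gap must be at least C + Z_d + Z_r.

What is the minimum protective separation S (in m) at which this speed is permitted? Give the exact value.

S_min = 11759/8000 m = 1.4699 m

braking lasts T_s = (47/20)/6 = 0.3917 s
reaction-phase robot travel = 2.3500·0.0800 = 0.1880 m
robot under decel: 2.3500²/(2·6.0000) = 0.4602 m
person approaches 1.0000·(0.0800+0.3917) = 0.4717 m
C+Z_d+Z_r = 0.2000+0.0500+0.1000 = 0.3500 m
S_min ≈ 0.1880+0.4602+0.4717+0.3500  ⇒  S_min = 11759/8000 m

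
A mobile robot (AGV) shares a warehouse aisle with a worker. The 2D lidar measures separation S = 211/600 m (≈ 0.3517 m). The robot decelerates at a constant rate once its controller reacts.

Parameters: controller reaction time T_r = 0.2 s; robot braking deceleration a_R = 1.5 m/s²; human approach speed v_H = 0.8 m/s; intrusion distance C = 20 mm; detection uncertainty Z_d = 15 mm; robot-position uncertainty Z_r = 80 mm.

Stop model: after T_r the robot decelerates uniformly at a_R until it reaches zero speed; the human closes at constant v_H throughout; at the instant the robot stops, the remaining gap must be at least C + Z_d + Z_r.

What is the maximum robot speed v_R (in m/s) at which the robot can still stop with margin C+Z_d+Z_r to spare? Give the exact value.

v_R_max = 1/10 m/s = 0.1000 m/s

collect terms ⇒ (1/3)·v_R² + (11/15)·v_R + (-23/300) = 0
  disc = (11/15)² − 4·(1/3)·(-23/300) = 16/25 ; √disc = 4/5
  v_R = (−(11/15) + 4/5) / (2·(1/3)) = 1/10 m/s
check:
stop time T_s = (1/10)/(3/2) = 0.0667 s
robot covers v_R·T_r = 0.1000·0.2000 = 0.0200 m before braking
robot covers 0.1000·0.0667 − ½·1.5000·0.0667² = 0.0033 m while stopping
human closes 0.8000·0.2667 = 0.2133 m
margins: 0.0200+0.0150+0.0800 = 0.1150 m
sum ≈ 0.0200+0.0033+0.2133+0.1150 ≈ 0.3517 m = S ✓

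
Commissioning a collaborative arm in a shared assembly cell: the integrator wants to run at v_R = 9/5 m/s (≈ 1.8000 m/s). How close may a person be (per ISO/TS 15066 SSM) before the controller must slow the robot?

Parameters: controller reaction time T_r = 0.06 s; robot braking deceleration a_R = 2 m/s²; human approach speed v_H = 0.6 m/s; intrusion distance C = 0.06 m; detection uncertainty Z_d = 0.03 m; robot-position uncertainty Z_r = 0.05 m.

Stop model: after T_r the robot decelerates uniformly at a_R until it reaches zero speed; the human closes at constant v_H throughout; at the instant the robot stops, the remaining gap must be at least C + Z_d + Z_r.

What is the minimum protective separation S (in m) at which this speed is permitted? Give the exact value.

S_min = 817/500 m = 1.6340 m

stop time T_s = (9/5)/2 = 0.9000 s
robot in T_r: 1.8000·0.0600 = 0.1080 m
robot covers 1.8000·0.9000 − ½·2.0000·0.9000² = 0.8100 m while stopping
human over T_r+T_s: 0.6000·(0.0600+0.9000) = 0.5760 m
residual clearance needed = 0.0600+0.0300+0.0500 = 0.1400 m
S_min ≈ 0.1080+0.8100+0.5760+0.1400  ⇒  S_min = 817/500 m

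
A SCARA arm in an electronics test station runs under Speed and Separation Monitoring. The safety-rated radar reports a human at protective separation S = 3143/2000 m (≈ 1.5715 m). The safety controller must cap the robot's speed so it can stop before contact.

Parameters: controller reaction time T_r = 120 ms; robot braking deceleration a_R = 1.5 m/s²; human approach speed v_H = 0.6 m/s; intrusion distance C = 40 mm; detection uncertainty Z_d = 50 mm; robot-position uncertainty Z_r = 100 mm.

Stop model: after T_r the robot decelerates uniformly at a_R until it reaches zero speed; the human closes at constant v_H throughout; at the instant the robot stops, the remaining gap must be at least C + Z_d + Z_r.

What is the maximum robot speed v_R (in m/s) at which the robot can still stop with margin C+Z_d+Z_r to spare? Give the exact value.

v_R_max = 27/20 m/s = 1.3500 m/s

at the boundary: (1/3)·v² + (13/25)·v + (-2619/2000) = 0
  disc = (13/25)² − 4·(1/3)·(-2619/2000) = 5041/2500 ; √disc = 71/50
  v_R = (−(13/25) + 71/50) / (2·(1/3)) = 27/20 m/s
check:
stop time T_s = (27/20)/(3/2) = 0.9000 s
robot in T_r: 1.3500·0.1200 = 0.1620 m
robot covers 1.3500·0.9000 − ½·1.5000·0.9000² = 0.6075 m while stopping
person approaches 0.6000·(0.1200+0.9000) = 0.6120 m
margins: 0.0400+0.0500+0.1000 = 0.1900 m
sum ≈ 0.1620+0.6075+0.6120+0.1900 ≈ 1.5715 m = S ✓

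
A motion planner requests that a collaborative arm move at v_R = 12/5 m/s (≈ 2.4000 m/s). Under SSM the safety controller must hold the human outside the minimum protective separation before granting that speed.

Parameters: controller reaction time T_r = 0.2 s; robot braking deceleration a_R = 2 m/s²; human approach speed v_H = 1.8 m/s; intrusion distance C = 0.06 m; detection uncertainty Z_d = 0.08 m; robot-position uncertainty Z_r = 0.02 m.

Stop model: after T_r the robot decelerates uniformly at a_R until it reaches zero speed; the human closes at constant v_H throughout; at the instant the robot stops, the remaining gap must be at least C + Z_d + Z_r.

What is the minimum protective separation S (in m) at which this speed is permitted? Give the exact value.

S_min = 23/5 m = 4.6000 m

braking lasts T_s = (12/5)/2 = 1.2000 s
robot covers v_R·T_r = 2.4000·0.2000 = 0.4800 m before braking
robot under decel: 2.4000²/(2·2.0000) = 1.4400 m
human closes 1.8000·1.4000 = 2.5200 m
residual clearance needed = 0.0600+0.0800+0.0200 = 0.1600 m
S_min ≈ 0.4800+1.4400+2.5200+0.1600  ⇒  S_min = 23/5 m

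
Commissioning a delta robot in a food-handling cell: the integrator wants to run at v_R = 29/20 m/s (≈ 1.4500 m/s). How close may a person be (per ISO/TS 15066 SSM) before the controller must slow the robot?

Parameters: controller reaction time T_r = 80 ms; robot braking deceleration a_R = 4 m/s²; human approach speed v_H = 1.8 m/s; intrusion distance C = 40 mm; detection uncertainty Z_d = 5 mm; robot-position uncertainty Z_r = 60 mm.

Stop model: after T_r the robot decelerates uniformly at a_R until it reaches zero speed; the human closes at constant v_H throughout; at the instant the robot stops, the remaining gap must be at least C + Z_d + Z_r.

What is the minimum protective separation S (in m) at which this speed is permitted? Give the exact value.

S_min = 4097/3200 m = 1.2803 m

T_s = v_R/a_R = (29/20)/4 = 0.3625 s
robot in T_r: 1.4500·0.0800 = 0.1160 m
braking distance = 1.4500²/(2·4.0000) = 0.2628 m
human over T_r+T_s: 1.8000·(0.0800+0.3625) = 0.7965 m
C+Z_d+Z_r = 0.0400+0.0050+0.0600 = 0.1050 m
S_min ≈ 0.1160+0.2628+0.7965+0.1050  ⇒  S_min = 4097/3200 m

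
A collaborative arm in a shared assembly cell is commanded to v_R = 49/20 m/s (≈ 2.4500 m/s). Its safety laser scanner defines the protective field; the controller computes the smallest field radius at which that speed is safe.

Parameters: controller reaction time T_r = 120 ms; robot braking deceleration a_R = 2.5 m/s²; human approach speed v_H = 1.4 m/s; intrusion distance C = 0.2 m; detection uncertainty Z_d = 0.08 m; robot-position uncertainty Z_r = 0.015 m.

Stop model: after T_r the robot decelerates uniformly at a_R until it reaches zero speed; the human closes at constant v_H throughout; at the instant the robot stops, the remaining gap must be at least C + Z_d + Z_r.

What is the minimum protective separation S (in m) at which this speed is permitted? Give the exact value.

S_min = 6659/2000 m = 3.3295 m

T_s = v_R/a_R = (49/20)/(5/2) = 0.9800 s
reaction-phase robot travel = 2.4500·0.1200 = 0.2940 m
robot covers 2.4500·0.9800 − ½·2.5000·0.9800² = 1.2005 m while stopping
person approaches 1.4000·(0.1200+0.9800) = 1.5400 m
C+Z_d+Z_r = 0.2000+0.0800+0.0150 = 0.2950 m
S_min ≈ 0.2940+1.2005+1.5400+0.2950  ⇒  S_min = 6659/2000 m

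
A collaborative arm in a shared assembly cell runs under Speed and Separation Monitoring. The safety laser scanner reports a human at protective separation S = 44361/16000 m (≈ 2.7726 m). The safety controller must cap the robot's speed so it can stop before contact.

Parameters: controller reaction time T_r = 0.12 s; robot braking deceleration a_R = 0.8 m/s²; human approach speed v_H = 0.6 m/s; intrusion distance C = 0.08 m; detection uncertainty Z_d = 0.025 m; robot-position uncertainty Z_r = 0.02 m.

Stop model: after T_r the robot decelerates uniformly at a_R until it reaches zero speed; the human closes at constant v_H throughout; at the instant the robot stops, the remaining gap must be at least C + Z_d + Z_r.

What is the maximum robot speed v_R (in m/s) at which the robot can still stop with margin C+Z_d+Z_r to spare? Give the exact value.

quadratic (5/8)·v² + (87/100)·v + (-41209/16000) = 0
  disc = (87/100)² − 4·(5/8)·(-41209/16000) = 1151329/160000 ; √disc = 1073/400
  v_R = (−(87/100) + 1073/400) / (2·(5/8)) = 29/20 m/s
check:
braking lasts T_s = (29/20)/(4/5) = 1.8125 s
robot in T_r: 1.4500·0.1200 = 0.1740 m
braking distance = 1.4500²/(2·0.8000) = 1.3141 m
human over T_r+T_s: 0.6000·(0.1200+1.8125) = 1.1595 m
margins: 0.0800+0.0250+0.0200 = 0.1250 m
sum ≈ 0.1740+1.3141+1.1595+0.1250 ≈ 2.7726 m = S ✓

v_R_max = 29/20 m/s = 1.4500 m/s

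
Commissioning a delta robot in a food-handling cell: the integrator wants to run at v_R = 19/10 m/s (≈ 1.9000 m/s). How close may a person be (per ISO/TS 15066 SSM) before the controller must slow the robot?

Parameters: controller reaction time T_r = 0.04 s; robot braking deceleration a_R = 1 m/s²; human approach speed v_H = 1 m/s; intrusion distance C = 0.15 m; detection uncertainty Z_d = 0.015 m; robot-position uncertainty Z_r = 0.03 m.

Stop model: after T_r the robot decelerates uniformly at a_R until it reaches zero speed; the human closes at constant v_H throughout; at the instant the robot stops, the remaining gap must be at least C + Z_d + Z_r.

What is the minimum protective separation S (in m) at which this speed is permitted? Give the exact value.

S_min = 502/125 m = 4.0160 m

T_s = v_R/a_R = (19/10)/1 = 1.9000 s
robot in T_r: 1.9000·0.0400 = 0.0760 m
robot covers 1.9000·1.9000 − ½·1.0000·1.9000² = 1.8050 m while stopping
person approaches 1.0000·(0.0400+1.9000) = 1.9400 m
C+Z_d+Z_r = 0.1500+0.0150+0.0300 = 0.1950 m
S_min ≈ 0.0760+1.8050+1.9400+0.1950  ⇒  S_min = 502/125 m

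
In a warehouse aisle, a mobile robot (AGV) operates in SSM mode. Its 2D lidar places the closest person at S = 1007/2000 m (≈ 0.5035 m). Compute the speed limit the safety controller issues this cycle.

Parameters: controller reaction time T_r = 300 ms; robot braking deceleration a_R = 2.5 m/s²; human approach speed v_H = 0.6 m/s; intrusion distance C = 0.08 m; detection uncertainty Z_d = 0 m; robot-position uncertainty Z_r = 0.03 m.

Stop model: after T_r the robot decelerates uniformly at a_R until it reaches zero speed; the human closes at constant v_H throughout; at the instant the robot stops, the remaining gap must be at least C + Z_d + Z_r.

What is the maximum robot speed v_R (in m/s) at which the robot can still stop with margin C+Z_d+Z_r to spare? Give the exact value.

collect terms ⇒ (1/5)·v_R² + (27/50)·v_R + (-427/2000) = 0
  disc = (27/50)² − 4·(1/5)·(-427/2000) = 289/625 ; √disc = 17/25
  v_R = (−(27/50) + 17/25) / (2·(1/5)) = 7/20 m/s
check:
stop time T_s = (7/20)/(5/2) = 0.1400 s
robot covers v_R·T_r = 0.3500·0.3000 = 0.1050 m before braking
robot covers 0.3500·0.1400 − ½·2.5000·0.1400² = 0.0245 m while stopping
human over T_r+T_s: 0.6000·(0.3000+0.1400) = 0.2640 m
C+Z_d+Z_r = 0.0800+0.0000+0.0300 = 0.1100 m
sum ≈ 0.1050+0.0245+0.2640+0.1100 ≈ 0.5035 m = S ✓

v_R_max = 7/20 m/s = 0.3500 m/s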